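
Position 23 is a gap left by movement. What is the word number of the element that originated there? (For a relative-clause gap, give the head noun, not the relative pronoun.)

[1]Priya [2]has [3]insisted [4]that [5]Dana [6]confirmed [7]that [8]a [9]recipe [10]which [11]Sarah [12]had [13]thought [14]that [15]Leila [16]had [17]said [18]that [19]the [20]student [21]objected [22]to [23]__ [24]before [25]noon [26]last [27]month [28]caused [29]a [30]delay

9

The gap at 23 is the prepositional object of "objected", inside a relative clause.
The relative pronoun is "which" (word 10); it is bound by the head noun immediately before it.
Its filler is the head noun "recipe", at word 9.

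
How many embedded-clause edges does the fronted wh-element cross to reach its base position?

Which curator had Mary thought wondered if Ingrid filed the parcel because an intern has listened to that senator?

1

"which curator" is extracted from the subject of "wondered".
Boundaries crossed, outermost first: [Ø] — 1 in total.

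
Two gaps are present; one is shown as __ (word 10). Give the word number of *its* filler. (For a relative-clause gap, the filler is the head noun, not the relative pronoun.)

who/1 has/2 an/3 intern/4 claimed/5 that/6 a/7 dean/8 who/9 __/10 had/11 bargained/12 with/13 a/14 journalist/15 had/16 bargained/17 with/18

8

The marked gap is inside the relative clause, the subject of "bargained".
Its filler is the head noun "dean" (via "who"), at word 8.
(The other dependency links word 1 to a gap after word 18.)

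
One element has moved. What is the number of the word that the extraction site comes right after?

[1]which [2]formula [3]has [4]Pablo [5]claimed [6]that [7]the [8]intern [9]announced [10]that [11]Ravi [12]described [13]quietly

The displaced element is "which formula" (word 2).
It is linked across 2 clause boundaries (that → that).
It functions as the direct object of "described", so the gap sits immediately after word 12 ("described").
Base order: Pablo has claimed that the intern announced that Ravi described which formula quietly.

12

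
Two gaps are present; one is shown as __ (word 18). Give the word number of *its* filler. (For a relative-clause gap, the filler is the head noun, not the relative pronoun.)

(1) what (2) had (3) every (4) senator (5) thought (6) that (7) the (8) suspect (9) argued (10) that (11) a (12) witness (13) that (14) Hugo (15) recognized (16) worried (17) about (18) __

1

The marked gap is the object of the preposition "about" of "worried".
Its filler is the fronted wh-phrase "what", at word 1.
(The other dependency links word 12 to a gap after word 15.)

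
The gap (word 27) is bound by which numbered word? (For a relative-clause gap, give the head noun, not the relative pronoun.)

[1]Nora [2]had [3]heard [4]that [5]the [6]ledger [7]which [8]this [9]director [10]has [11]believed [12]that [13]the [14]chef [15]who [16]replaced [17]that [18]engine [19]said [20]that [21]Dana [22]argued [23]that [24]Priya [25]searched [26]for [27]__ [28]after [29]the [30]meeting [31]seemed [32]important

The gap at 27 is the prepositional object of "searched", inside a relative clause.
The relative pronoun is "which" (word 7); it is bound by the head noun immediately before it.
Its filler is the head noun "ledger", at word 6.

6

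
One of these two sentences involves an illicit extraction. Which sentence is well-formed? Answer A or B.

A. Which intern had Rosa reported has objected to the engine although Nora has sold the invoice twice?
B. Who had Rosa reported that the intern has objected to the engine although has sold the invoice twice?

In B, the wh-phrase is extracted from inside an adjunct island (introduced by "although"), which blocks movement.
In A, the extraction path crosses only that-complement boundaries, which are transparent.
So A is grammatical.

A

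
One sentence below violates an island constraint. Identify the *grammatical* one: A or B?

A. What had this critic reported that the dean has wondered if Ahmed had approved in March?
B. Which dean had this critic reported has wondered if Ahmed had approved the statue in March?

B

In A, the wh-phrase is extracted from inside a wh-island (introduced by "if"), which blocks movement.
In B, the extraction path crosses only that-complement boundaries, which are transparent.
So B is grammatical.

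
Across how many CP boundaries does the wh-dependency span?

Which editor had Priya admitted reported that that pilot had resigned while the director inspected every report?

"which editor" is extracted from the subject of "reported".
Boundaries crossed, outermost first: [Ø] — 1 in total.

1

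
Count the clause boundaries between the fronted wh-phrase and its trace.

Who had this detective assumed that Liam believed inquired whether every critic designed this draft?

2

"who" is extracted from the subject of "inquired".
Boundaries crossed, outermost first: [that], [Ø] — 2 in total.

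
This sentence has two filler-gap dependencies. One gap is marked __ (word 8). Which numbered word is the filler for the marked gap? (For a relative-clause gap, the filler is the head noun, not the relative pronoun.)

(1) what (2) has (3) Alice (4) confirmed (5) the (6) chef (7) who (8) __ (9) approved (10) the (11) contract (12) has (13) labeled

6

The marked gap is inside the relative clause, the subject of "approved".
Its filler is the head noun "chef" (via "who"), at word 6.
(The other dependency links word 1 to a gap after word 13.)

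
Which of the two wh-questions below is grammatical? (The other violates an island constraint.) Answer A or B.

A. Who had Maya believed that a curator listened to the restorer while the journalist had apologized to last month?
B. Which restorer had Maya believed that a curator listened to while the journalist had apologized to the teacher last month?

B

In A, the wh-phrase is extracted from inside an adjunct island (introduced by "while"), which blocks movement.
In B, the extraction path crosses only that-complement boundaries, which are transparent.
So B is grammatical.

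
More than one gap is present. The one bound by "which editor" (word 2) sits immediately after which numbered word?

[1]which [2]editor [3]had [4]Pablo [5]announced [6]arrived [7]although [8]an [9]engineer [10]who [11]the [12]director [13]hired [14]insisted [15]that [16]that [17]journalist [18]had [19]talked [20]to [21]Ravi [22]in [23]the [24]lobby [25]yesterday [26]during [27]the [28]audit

5

The displaced element is "which editor" (word 2).
It is linked across 1 clause boundary (Ø).
It functions as the subject of "arrived", so the gap sits immediately after word 5 ("announced").
Base order: Pablo had announced that which editor arrived although an engineer who the director hired insisted that that journalist had talked to Ravi in the lobby yesterday during the audit.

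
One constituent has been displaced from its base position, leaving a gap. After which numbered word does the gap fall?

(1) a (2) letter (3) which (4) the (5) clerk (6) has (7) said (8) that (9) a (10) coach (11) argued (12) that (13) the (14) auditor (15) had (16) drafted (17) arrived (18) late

The displaced element is "a letter" (word 2).
It is linked across 2 clause boundaries (that → that).
It functions as the direct object of "drafted", so the gap sits immediately after word 16 ("drafted").
Base order: The clerk has said that a coach argued that the auditor had drafted a letter.

16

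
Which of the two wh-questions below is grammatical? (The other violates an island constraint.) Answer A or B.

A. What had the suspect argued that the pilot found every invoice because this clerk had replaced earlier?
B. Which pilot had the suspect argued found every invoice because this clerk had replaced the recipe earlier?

B

In A, the wh-phrase is extracted from inside an adjunct island (introduced by "because"), which blocks movement.
In B, the extraction path crosses only that-complement boundaries, which are transparent.
So B is grammatical.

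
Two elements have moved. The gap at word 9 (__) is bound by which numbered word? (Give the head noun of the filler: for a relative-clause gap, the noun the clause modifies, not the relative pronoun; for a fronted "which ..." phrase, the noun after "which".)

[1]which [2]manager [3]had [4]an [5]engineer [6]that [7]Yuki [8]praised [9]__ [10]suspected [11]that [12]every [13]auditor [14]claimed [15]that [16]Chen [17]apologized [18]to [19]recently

The marked gap is inside the relative clause, the direct object of "praised".
Its filler is the head noun "engineer" (via "that"), at word 5.
(The other dependency links word 2 to a gap after word 18.)

5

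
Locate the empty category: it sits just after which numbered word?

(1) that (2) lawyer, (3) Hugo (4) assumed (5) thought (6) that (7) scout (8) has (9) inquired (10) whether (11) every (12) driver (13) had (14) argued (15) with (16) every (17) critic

The displaced element is "that lawyer" (word 2).
It is linked across 1 clause boundary (Ø).
It functions as the subject of "thought", so the gap sits immediately after word 4 ("assumed").
Base order: Hugo assumed that that lawyer thought that scout has inquired whether every driver had argued with every critic.

4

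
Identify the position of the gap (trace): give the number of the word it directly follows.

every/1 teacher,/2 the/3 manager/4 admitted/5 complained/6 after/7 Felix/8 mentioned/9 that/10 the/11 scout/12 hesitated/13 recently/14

5

The displaced element is "every teacher" (word 2).
It is linked across 1 clause boundary (Ø).
It functions as the subject of "complained", so the gap sits immediately after word 5 ("admitted").
Base order: The manager admitted that every teacher complained after Felix mentioned that the scout hesitated recently.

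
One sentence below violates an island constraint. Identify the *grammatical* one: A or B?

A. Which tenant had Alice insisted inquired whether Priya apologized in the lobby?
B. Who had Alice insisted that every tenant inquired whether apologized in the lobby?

In B, the wh-phrase is extracted from inside a wh-island (introduced by "whether"), which blocks movement.
In A, the extraction path crosses only that-complement boundaries, which are transparent.
So A is grammatical.

A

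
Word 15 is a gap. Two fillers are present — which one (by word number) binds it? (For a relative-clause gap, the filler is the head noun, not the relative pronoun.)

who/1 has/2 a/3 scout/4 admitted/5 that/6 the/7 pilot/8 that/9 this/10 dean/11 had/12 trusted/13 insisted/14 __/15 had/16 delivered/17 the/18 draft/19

1

The marked gap is the subject of "delivered".
Its filler is the fronted wh-phrase "who", at word 1.
(The other dependency links word 8 to a gap after word 13.)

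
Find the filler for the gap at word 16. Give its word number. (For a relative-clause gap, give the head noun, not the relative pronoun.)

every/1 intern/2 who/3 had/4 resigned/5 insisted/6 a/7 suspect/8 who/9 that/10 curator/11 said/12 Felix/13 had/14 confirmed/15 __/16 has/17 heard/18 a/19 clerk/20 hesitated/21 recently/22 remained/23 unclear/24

The gap at 16 is the subject of "heard", inside a relative clause.
The relative pronoun is "who" (word 9); it is bound by the head noun immediately before it.
Its filler is the head noun "suspect", at word 8.

8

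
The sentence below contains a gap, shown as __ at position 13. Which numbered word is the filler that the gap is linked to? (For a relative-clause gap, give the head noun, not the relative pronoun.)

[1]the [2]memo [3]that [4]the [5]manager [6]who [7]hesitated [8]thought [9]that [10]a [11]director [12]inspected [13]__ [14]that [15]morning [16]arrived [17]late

The gap at 13 is the object of "inspected", inside a relative clause.
The relative pronoun is "that" (word 3); it is bound by the head noun immediately before it.
Its filler is the head noun "memo", at word 2.

2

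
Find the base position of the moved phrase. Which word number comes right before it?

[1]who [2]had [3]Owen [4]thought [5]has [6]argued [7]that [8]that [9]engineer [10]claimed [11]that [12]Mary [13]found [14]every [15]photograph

4

The displaced element is "who" (word 1).
It is linked across 1 clause boundary (Ø).
It functions as the subject of "argued", so the gap sits immediately after word 4 ("thought").
Base order: Owen had thought that who has argued that that engineer claimed that Mary found every photograph.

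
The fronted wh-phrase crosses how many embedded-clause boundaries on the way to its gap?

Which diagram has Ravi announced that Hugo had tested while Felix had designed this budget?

1

"which diagram" is extracted from the object of "tested".
Boundaries crossed, outermost first: [that] — 1 in total.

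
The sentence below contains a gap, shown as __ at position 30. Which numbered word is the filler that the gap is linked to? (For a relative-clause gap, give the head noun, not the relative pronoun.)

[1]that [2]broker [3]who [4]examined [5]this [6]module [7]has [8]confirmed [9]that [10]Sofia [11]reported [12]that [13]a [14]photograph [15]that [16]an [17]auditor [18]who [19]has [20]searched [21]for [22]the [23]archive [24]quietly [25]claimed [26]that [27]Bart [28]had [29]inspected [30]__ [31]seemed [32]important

The gap at 30 is the object of "inspected", inside a relative clause.
The relative pronoun is "that" (word 15); it is bound by the head noun immediately before it.
Its filler is the head noun "photograph", at word 14.

14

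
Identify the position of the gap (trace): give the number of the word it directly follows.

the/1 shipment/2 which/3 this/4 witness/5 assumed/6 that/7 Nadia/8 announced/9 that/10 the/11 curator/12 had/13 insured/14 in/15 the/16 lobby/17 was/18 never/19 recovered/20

14

The displaced element is "the shipment" (word 2).
It is linked across 2 clause boundaries (that → that).
It functions as the direct object of "insured", so the gap sits immediately after word 14 ("insured").
Base order: This witness assumed that Nadia announced that the curator had insured the shipment in the lobby.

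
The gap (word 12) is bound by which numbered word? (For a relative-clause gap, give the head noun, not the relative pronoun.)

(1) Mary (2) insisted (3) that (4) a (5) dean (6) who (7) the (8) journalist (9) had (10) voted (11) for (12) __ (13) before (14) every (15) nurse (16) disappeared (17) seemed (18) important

The gap at 12 is the prepositional object of "voted", inside a relative clause.
The relative pronoun is "who" (word 6); it is bound by the head noun immediately before it.
Its filler is the head noun "dean", at word 5.

5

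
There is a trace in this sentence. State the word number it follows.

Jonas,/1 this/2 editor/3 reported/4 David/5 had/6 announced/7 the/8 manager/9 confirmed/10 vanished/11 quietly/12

The displaced element is "Jonas" (word 1).
It is linked across 3 clause boundaries (Ø → Ø → Ø).
It functions as the subject of "vanished", so the gap sits immediately after word 10 ("confirmed").
Base order: This editor reported David had announced the manager confirmed that Jonas vanished quietly.

10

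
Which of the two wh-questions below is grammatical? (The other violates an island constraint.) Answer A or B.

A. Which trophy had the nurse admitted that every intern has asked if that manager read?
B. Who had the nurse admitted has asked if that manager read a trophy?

B

In A, the wh-phrase is extracted from inside a wh-island (introduced by "if"), which blocks movement.
In B, the extraction path crosses only that-complement boundaries, which are transparent.
So B is grammatical.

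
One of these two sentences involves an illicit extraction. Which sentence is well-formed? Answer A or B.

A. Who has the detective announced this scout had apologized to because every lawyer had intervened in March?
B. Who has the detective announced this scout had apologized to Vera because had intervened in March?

In B, the wh-phrase is extracted from inside an adjunct island (introduced by "because"), which blocks movement.
In A, the extraction path crosses only that-complement boundaries, which are transparent.
So A is grammatical.

A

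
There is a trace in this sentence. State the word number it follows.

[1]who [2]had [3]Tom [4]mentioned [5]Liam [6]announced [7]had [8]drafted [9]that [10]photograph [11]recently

The displaced element is "who" (word 1).
It is linked across 2 clause boundaries (Ø → Ø).
It functions as the subject of "drafted", so the gap sits immediately after word 6 ("announced").
Base order: Tom had mentioned Liam announced who had drafted that photograph recently.

6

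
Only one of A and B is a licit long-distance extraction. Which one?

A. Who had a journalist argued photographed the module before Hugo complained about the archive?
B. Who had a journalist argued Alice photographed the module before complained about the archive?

In B, the wh-phrase is extracted from inside an adjunct island (introduced by "before"), which blocks movement.
In A, the extraction path crosses only that-complement boundaries, which are transparent.
So A is grammatical.

A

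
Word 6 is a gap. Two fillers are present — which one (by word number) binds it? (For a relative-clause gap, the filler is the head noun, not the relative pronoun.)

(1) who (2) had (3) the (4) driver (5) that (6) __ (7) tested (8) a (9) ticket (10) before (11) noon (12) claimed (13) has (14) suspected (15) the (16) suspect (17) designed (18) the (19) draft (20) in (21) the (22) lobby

4

The marked gap is inside the relative clause, the subject of "tested".
Its filler is the head noun "driver" (via "that"), at word 4.
(The other dependency links word 1 to a gap after word 12.)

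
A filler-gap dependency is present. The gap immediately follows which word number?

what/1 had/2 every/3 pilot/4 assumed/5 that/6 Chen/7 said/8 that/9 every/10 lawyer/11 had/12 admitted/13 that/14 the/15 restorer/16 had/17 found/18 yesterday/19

18

The displaced element is "what" (word 1).
It is linked across 3 clause boundaries (that → that → that).
It functions as the direct object of "found", so the gap sits immediately after word 18 ("found").
Base order: Every pilot had assumed that Chen said that every lawyer had admitted that the restorer had found what yesterday.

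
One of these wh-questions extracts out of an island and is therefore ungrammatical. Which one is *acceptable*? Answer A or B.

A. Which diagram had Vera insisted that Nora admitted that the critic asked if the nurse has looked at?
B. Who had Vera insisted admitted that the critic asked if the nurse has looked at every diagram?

In A, the wh-phrase is extracted from inside a wh-island (introduced by "if"), which blocks movement.
In B, the extraction path crosses only that-complement boundaries, which are transparent.
So B is grammatical.

B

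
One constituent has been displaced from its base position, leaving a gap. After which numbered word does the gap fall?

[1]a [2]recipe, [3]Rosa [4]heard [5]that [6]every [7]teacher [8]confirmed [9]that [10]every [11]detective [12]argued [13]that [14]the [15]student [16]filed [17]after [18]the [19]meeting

The displaced element is "a recipe" (word 2).
It is linked across 3 clause boundaries (that → that → that).
It functions as the direct object of "filed", so the gap sits immediately after word 16 ("filed").
Base order: Rosa heard that every teacher confirmed that every detective argued that the student filed a recipe after the meeting.

16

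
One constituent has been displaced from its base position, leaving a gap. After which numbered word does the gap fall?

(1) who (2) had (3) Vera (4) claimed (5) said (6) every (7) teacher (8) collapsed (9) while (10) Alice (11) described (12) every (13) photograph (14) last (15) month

4

The displaced element is "who" (word 1).
It is linked across 1 clause boundary (Ø).
It functions as the subject of "said", so the gap sits immediately after word 4 ("claimed").
Base order: Vera had claimed that who said every teacher collapsed while Alice described every photograph last month.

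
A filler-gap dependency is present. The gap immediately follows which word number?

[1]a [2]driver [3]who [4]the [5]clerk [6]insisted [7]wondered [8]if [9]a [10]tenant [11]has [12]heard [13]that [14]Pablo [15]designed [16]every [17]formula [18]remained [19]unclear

6

The displaced element is "a driver" (word 2).
It is linked across 1 clause boundary (Ø).
It functions as the subject of "wondered", so the gap sits immediately after word 6 ("insisted").
Base order: The clerk insisted that a driver wondered if a tenant has heard that Pablo designed every formula.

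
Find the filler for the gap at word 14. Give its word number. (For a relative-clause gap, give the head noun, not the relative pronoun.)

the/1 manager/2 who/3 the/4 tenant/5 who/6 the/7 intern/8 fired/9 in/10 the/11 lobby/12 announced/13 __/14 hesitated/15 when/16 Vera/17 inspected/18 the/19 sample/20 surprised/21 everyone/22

The gap at 14 is the subject of "hesitated", inside a relative clause.
The relative pronoun is "who" (word 3); it is bound by the head noun immediately before it.
Its filler is the head noun "manager", at word 2.

2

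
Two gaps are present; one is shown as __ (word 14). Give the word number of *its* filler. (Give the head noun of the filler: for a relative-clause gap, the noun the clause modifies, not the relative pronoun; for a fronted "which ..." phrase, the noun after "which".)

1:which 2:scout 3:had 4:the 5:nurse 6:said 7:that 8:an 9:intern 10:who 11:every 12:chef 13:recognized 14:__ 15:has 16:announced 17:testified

The marked gap is inside the relative clause, the direct object of "recognized".
Its filler is the head noun "intern" (via "who"), at word 9.
(The other dependency links word 2 to a gap after word 16.)

9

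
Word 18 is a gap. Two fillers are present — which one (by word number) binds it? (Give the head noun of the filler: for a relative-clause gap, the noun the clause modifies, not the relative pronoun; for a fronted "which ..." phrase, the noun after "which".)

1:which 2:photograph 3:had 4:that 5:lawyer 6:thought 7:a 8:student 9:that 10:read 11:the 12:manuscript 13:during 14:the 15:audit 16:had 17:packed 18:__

The marked gap is the direct object of "packed".
Its filler is the fronted wh-phrase "which photograph", at word 2.
(The other dependency links word 8 to a gap after word 9.)

2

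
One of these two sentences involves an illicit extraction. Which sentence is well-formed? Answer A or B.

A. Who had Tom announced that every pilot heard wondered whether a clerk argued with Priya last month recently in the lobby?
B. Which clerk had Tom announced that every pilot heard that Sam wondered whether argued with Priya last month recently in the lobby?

In B, the wh-phrase is extracted from inside a wh-island (introduced by "whether"), which blocks movement.
In A, the extraction path crosses only that-complement boundaries, which are transparent.
So A is grammatical.

A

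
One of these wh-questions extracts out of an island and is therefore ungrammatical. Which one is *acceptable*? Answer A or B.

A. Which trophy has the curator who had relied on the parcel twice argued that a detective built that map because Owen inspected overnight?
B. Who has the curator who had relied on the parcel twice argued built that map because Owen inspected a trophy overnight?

In A, the wh-phrase is extracted from inside an adjunct island (introduced by "because"), which blocks movement.
In B, the extraction path crosses only that-complement boundaries, which are transparent.
So B is grammatical.

B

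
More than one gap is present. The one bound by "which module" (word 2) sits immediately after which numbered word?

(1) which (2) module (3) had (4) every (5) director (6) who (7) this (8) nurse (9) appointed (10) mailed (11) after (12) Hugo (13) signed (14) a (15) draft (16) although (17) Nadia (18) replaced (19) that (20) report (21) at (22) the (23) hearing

10

The displaced element is "which module" (word 2).
It functions as the direct object of "mailed", so the gap sits immediately after word 10 ("mailed").
Base order: Every director who this nurse appointed had mailed which module after Hugo signed a draft although Nadia replaced that report at the hearing.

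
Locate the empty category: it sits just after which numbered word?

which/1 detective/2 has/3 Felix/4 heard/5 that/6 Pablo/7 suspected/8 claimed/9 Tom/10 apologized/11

The displaced element is "which detective" (word 2).
It is linked across 2 clause boundaries (that → Ø).
It functions as the subject of "claimed", so the gap sits immediately after word 8 ("suspected").
Base order: Felix has heard that Pablo suspected that which detective claimed Tom apologized.

8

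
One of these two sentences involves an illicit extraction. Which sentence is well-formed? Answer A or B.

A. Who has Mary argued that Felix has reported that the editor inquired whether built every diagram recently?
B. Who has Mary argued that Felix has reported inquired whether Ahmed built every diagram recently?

B

In A, the wh-phrase is extracted from inside a wh-island (introduced by "whether"), which blocks movement.
In B, the extraction path crosses only that-complement boundaries, which are transparent.
So B is grammatical.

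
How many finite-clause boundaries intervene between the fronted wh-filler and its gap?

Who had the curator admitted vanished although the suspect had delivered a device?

"who" is extracted from the subject of "vanished".
Boundaries crossed, outermost first: [Ø] — 1 in total.

1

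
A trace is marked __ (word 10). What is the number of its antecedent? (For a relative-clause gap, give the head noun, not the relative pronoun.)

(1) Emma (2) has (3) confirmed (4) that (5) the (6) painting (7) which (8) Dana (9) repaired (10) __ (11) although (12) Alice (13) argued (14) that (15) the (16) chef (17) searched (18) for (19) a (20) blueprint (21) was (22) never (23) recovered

6

The gap at 10 is the object of "repaired", inside a relative clause.
The relative pronoun is "which" (word 7); it is bound by the head noun immediately before it.
Its filler is the head noun "painting", at word 6.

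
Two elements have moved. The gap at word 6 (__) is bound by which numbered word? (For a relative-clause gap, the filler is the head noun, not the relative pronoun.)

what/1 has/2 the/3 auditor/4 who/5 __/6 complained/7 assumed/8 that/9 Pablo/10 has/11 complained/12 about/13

4

The marked gap is inside the relative clause, the subject of "complained".
Its filler is the head noun "auditor" (via "who"), at word 4.
(The other dependency links word 1 to a gap after word 13.)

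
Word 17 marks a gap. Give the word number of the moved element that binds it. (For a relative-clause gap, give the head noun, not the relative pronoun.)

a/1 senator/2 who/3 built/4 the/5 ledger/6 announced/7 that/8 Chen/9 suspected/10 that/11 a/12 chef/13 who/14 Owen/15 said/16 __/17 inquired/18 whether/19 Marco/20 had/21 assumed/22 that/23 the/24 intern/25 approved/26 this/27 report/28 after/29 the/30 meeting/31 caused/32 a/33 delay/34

The gap at 17 is the subject of "inquired", inside a relative clause.
The relative pronoun is "who" (word 14); it is bound by the head noun immediately before it.
Its filler is the head noun "chef", at word 13.

13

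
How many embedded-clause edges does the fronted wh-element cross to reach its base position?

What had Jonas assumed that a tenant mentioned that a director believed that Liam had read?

"what" is extracted from the object of "read".
Boundaries crossed, outermost first: [that], [that], [that] — 3 in total.

3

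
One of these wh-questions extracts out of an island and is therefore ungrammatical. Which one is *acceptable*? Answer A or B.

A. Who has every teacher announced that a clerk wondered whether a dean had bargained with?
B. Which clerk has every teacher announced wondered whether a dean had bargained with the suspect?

B

In A, the wh-phrase is extracted from inside a wh-island (introduced by "whether"), which blocks movement.
In B, the extraction path crosses only that-complement boundaries, which are transparent.
So B is grammatical.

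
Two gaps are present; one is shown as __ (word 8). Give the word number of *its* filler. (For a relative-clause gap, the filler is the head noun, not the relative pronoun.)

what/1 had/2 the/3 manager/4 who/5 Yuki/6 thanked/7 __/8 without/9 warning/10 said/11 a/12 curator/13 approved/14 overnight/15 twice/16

4

The marked gap is inside the relative clause, the direct object of "thanked".
Its filler is the head noun "manager" (via "who"), at word 4.
(The other dependency links word 1 to a gap after word 14.)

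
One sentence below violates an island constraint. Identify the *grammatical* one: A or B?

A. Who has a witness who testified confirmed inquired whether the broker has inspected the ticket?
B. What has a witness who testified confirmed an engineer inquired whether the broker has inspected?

In B, the wh-phrase is extracted from inside a wh-island (introduced by "whether"), which blocks movement.
In A, the extraction path crosses only that-complement boundaries, which are transparent.
So A is grammatical.

A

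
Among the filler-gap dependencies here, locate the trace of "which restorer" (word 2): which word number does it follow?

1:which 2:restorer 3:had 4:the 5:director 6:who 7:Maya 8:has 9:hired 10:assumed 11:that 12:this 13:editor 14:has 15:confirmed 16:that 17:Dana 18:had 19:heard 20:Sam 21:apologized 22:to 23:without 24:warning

The displaced element is "which restorer" (word 2).
It is linked across 3 clause boundaries (that → that → Ø).
It functions as the object of the preposition "to" of "apologized", so the gap sits immediately after word 22 ("to").
Base order: The director who Maya has hired had assumed that this editor has confirmed that Dana had heard Sam apologized to which restorer without warning.

22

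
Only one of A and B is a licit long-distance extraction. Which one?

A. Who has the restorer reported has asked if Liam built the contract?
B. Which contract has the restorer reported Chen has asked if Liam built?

A

In B, the wh-phrase is extracted from inside a wh-island (introduced by "if"), which blocks movement.
In A, the extraction path crosses only that-complement boundaries, which are transparent.
So A is grammatical.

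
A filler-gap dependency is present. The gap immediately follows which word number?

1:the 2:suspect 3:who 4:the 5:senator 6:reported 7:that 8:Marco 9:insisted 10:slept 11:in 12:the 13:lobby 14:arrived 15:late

9

The displaced element is "the suspect" (word 2).
It is linked across 2 clause boundaries (that → Ø).
It functions as the subject of "slept", so the gap sits immediately after word 9 ("insisted").
Base order: The senator reported that Marco insisted that the suspect slept in the lobby.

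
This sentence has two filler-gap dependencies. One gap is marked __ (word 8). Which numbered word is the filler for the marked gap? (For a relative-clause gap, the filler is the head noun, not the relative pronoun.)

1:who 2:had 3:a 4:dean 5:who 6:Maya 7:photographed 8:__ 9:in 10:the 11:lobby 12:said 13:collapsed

4

The marked gap is inside the relative clause, the direct object of "photographed".
Its filler is the head noun "dean" (via "who"), at word 4.
(The other dependency links word 1 to a gap after word 12.)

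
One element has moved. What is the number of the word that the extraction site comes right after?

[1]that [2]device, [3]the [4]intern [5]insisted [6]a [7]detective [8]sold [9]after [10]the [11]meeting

8

The displaced element is "that device" (word 2).
It is linked across 1 clause boundary (Ø).
It functions as the direct object of "sold", so the gap sits immediately after word 8 ("sold").
Base order: The intern insisted a detective sold that device after the meeting.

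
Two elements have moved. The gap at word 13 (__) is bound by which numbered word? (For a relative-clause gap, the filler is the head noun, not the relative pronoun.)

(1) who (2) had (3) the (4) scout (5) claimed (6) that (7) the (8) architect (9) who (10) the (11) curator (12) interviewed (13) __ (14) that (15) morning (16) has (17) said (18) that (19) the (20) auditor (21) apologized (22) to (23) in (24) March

The marked gap is inside the relative clause, the direct object of "interviewed".
Its filler is the head noun "architect" (via "who"), at word 8.
(The other dependency links word 1 to a gap after word 22.)

8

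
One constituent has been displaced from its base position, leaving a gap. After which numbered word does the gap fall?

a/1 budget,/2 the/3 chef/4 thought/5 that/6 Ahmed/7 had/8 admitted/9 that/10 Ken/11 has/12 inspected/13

13

The displaced element is "a budget" (word 2).
It is linked across 2 clause boundaries (that → that).
It functions as the direct object of "inspected", so the gap sits immediately after word 13 ("inspected").
Base order: The chef thought that Ahmed had admitted that Ken has inspected a budget.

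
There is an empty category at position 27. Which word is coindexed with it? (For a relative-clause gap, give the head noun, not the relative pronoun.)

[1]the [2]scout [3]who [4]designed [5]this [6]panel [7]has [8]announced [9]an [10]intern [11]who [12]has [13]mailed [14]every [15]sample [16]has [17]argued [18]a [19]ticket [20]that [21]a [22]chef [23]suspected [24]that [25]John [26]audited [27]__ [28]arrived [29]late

The gap at 27 is the object of "audited", inside a relative clause.
The relative pronoun is "that" (word 20); it is bound by the head noun immediately before it.
Its filler is the head noun "ticket", at word 19.

19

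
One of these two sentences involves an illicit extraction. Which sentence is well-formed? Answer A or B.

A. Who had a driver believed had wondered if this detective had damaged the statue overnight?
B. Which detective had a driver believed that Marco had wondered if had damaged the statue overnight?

A

In B, the wh-phrase is extracted from inside a wh-island (introduced by "if"), which blocks movement.
In A, the extraction path crosses only that-complement boundaries, which are transparent.
So A is grammatical.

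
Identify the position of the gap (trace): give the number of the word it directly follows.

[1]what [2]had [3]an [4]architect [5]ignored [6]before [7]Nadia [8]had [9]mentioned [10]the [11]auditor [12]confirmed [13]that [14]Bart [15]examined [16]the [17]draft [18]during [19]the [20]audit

5

The displaced element is "what" (word 1).
It functions as the direct object of "ignored", so the gap sits immediately after word 5 ("ignored").
Base order: An architect had ignored what before Nadia had mentioned the auditor confirmed that Bart examined the draft during the audit.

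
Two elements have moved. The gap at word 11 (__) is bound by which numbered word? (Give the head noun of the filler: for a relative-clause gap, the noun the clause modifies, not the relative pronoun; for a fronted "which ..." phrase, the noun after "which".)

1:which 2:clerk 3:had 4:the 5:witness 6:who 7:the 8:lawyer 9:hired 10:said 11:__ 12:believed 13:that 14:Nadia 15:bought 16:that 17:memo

2

The marked gap is the subject of "believed".
Its filler is the fronted wh-phrase "which clerk", at word 2.
(The other dependency links word 5 to a gap after word 9.)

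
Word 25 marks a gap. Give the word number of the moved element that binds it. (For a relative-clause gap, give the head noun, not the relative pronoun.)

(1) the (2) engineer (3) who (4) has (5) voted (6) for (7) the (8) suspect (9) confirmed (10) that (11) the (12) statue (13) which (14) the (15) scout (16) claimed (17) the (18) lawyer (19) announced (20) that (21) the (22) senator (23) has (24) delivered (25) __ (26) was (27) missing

The gap at 25 is the object of "delivered", inside a relative clause.
The relative pronoun is "which" (word 13); it is bound by the head noun immediately before it.
Its filler is the head noun "statue", at word 12.

12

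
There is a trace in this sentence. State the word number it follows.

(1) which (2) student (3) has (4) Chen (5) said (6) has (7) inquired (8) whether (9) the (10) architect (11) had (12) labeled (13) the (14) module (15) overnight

The displaced element is "which student" (word 2).
It is linked across 1 clause boundary (Ø).
It functions as the subject of "inquired", so the gap sits immediately after word 5 ("said").
Base order: Chen has said which student has inquired whether the architect had labeled the module overnight.

5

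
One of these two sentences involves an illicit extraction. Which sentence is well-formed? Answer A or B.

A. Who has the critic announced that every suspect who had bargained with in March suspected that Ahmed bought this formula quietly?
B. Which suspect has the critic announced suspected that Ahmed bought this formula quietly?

B

In A, the wh-phrase is extracted from inside a complex-NP island (relative clause) (introduced by "who"), which blocks movement.
In B, the extraction path crosses only that-complement boundaries, which are transparent.
So B is grammatical.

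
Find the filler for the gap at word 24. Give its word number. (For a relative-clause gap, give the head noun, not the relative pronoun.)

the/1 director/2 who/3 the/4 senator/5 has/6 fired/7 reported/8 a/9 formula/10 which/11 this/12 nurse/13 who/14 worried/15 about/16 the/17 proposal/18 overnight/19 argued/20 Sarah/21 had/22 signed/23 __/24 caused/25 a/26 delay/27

The gap at 24 is the object of "signed", inside a relative clause.
The relative pronoun is "which" (word 11); it is bound by the head noun immediately before it.
Its filler is the head noun "formula", at word 10.

10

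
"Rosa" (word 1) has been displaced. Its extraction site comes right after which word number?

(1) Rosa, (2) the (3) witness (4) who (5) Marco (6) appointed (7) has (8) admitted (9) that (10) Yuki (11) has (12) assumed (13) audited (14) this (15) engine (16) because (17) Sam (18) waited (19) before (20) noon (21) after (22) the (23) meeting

12

The displaced element is "Rosa" (word 1).
It is linked across 2 clause boundaries (that → Ø).
It functions as the subject of "audited", so the gap sits immediately after word 12 ("assumed").
Base order: The witness who Marco appointed has admitted that Yuki has assumed Rosa audited this engine because Sam waited before noon after the meeting.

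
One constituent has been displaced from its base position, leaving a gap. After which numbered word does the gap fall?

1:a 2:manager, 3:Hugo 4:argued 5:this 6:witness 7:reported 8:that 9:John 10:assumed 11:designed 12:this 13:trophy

The displaced element is "a manager" (word 2).
It is linked across 3 clause boundaries (Ø → that → Ø).
It functions as the subject of "designed", so the gap sits immediately after word 10 ("assumed").
Base order: Hugo argued this witness reported that John assumed that a manager designed this trophy.

10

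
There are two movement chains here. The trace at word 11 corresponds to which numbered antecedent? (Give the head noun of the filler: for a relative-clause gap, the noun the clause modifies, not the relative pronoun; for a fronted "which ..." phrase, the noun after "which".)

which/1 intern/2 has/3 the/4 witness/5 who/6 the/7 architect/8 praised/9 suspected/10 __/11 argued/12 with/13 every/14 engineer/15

The marked gap is the subject of "argued".
Its filler is the fronted wh-phrase "which intern", at word 2.
(The other dependency links word 5 to a gap after word 9.)

2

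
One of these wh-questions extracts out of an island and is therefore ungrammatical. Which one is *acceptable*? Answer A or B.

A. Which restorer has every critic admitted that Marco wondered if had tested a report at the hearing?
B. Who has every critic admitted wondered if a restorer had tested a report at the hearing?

B

In A, the wh-phrase is extracted from inside a wh-island (introduced by "if"), which blocks movement.
In B, the extraction path crosses only that-complement boundaries, which are transparent.
So B is grammatical.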